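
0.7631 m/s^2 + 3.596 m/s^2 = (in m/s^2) 4.359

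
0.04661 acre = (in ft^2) 2030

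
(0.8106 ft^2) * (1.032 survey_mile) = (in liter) 1.251e+05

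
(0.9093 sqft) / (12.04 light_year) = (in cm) 7.416e-17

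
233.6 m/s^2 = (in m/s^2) 233.6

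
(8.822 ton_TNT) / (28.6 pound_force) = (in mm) 2.901e+11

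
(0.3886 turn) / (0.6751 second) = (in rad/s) 3.617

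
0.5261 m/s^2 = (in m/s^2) 0.5261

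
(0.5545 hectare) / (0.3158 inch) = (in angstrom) 6.913e+15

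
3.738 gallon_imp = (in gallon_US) 4.489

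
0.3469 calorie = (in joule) 1.451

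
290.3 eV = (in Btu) 4.408e-20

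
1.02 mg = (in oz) 3.598e-05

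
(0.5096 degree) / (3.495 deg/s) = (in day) 1.688e-06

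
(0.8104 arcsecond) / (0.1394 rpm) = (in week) 4.45e-10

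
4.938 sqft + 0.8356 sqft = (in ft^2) 5.774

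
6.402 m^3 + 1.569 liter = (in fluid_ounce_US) 2.165e+05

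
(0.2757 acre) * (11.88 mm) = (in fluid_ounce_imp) 4.665e+05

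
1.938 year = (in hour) 1.698e+04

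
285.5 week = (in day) 1998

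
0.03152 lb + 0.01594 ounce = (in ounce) 0.5203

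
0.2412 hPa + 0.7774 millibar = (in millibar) 1.019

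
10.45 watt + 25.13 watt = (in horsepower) 0.04771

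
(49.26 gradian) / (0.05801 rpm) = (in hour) 0.03538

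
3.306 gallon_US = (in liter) 12.51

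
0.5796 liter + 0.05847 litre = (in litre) 0.6381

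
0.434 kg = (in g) 434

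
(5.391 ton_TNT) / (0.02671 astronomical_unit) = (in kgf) 0.5756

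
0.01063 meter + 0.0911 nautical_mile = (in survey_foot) 553.6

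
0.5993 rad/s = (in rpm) 5.723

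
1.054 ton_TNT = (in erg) 4.41e+16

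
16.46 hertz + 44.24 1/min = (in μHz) 1.72e+07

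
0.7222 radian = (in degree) 41.38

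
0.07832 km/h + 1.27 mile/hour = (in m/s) 0.5895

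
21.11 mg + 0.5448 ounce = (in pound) 0.0341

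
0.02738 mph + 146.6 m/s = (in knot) 285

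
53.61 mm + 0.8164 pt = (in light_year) 5.697e-18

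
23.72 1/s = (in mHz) 2.372e+04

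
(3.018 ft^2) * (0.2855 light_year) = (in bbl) 4.763e+15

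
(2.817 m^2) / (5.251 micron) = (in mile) 333.3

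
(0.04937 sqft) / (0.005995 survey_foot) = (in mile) 0.00156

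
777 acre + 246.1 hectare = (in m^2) 5.605e+06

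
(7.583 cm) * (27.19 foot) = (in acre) 0.0001553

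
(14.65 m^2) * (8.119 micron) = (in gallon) 0.03142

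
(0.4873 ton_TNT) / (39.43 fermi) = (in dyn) 5.171e+27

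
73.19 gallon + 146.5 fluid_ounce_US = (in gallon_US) 74.33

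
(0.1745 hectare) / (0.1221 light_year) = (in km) 1.511e-15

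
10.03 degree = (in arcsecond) 3.611e+04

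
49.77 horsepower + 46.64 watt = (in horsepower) 49.83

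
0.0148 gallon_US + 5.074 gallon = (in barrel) 0.1212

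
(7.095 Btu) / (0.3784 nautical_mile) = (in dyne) 1.068e+06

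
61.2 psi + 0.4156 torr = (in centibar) 422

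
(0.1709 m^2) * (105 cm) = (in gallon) 47.4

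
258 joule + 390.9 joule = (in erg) 6.489e+09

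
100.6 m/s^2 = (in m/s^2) 100.6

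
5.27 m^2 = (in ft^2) 56.73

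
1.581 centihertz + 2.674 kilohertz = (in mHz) 2.674e+06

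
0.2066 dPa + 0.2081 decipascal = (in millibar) 0.0004147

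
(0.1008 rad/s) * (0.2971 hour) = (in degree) 6177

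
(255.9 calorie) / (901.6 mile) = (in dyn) 73.79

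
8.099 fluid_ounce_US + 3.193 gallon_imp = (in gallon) 3.898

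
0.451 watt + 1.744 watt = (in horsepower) 0.002944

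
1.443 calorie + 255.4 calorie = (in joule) 1075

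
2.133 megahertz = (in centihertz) 2.133e+08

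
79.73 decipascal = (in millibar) 0.07973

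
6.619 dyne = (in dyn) 6.619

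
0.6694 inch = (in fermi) 1.7e+13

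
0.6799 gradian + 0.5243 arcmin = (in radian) 0.01083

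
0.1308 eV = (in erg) 2.096e-13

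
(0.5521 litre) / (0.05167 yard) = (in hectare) 1.169e-06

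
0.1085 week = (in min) 1094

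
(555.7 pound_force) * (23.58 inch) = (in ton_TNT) 3.538e-07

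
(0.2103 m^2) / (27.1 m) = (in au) 5.187e-14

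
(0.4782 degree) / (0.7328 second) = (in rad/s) 0.01139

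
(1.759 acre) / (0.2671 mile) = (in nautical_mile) 0.008942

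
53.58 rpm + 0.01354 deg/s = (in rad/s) 5.611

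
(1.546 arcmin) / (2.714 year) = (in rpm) 5.018e-11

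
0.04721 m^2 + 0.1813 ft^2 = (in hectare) 6.405e-06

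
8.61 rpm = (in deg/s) 51.66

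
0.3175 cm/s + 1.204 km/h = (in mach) 0.0009915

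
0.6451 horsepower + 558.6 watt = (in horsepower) 1.394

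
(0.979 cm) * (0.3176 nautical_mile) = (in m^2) 5.758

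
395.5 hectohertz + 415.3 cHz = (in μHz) 3.955e+10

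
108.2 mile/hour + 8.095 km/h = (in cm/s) 5062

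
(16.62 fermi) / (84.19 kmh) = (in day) 8.225e-21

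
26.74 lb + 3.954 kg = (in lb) 35.46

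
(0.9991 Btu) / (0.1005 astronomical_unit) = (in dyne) 0.007011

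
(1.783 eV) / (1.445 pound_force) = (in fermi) 4.444e-05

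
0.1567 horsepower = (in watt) 116.9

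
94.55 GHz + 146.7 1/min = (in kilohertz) 9.455e+07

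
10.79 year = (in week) 562.6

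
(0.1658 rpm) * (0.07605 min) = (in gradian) 5.044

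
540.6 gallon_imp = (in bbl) 15.46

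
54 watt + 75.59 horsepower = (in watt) 5.642e+04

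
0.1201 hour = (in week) 0.0007149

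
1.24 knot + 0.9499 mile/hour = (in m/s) 1.063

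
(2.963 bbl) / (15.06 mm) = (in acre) 0.007729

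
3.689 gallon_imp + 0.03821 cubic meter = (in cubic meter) 0.05498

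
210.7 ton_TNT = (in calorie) 2.107e+11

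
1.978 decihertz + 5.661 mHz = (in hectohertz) 0.002035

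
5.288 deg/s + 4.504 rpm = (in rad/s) 0.564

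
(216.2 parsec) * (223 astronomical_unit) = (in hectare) 2.226e+28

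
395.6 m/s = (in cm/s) 3.956e+04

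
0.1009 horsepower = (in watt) 75.24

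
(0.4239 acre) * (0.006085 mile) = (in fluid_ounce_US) 5.681e+08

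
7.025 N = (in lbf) 1.579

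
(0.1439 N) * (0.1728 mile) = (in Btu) 0.03793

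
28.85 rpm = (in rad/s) 3.021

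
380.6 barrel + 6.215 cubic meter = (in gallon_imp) 1.468e+04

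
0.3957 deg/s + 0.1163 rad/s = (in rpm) 1.177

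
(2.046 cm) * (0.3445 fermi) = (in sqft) 7.587e-17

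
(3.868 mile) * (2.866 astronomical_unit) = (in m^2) 2.669e+15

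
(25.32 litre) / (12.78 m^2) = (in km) 1.981e-06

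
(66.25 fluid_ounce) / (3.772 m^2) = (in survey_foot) 0.001704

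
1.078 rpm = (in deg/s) 6.468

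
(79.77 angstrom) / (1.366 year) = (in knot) 3.6e-16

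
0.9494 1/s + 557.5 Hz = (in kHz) 0.5584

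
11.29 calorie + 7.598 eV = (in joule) 47.24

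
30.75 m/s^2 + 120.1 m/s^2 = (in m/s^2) 150.8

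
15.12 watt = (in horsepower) 0.02028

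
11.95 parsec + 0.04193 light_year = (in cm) 3.691e+19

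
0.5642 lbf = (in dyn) 2.51e+05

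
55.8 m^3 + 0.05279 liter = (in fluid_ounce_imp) 1.964e+06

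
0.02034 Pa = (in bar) 2.034e-07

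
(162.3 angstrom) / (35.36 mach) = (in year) 4.274e-20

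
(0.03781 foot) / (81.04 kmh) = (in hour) 1.422e-07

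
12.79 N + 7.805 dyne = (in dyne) 1.279e+06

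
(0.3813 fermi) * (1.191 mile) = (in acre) 1.806e-16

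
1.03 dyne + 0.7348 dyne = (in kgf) 1.8e-06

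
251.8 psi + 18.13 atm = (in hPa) 3.573e+04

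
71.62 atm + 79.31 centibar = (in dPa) 7.336e+07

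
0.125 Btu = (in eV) 8.231e+20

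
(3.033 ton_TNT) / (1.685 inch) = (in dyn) 2.965e+16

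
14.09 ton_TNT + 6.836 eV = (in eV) 3.68e+29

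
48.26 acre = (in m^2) 1.953e+05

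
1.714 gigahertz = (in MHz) 1714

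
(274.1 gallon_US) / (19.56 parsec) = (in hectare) 1.719e-22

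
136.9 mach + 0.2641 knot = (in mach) 136.9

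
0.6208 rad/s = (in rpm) 5.928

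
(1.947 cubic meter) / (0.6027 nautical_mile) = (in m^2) 0.001744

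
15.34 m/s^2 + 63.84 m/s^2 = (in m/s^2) 79.18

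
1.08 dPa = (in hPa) 0.00108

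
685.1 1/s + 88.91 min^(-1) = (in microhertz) 6.866e+08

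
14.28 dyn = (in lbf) 3.21e-05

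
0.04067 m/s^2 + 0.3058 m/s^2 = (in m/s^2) 0.3465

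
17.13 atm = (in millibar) 1.736e+04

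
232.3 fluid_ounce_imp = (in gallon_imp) 1.452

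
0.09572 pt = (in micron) 33.77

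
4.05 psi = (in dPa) 2.792e+05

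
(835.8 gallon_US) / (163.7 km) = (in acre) 4.776e-09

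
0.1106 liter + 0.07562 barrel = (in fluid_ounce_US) 410.3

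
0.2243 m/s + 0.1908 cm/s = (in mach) 0.0006643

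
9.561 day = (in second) 8.261e+05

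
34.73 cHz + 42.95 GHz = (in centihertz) 4.295e+12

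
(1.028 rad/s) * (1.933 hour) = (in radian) 7154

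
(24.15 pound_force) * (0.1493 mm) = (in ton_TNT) 3.833e-12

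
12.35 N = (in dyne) 1.235e+06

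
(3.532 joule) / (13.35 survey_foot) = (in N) 0.868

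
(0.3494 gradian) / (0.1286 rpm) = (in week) 6.738e-07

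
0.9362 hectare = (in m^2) 9362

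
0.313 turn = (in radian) 1.967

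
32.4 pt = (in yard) 0.0125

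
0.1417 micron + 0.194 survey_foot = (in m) 0.05913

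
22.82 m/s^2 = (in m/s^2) 22.82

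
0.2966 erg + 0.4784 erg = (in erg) 0.775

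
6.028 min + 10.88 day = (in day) 10.88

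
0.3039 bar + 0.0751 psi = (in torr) 231.8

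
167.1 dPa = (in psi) 0.002424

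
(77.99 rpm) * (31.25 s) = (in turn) 40.62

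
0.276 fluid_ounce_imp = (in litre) 0.007842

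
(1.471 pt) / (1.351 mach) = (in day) 1.306e-11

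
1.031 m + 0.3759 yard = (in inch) 54.12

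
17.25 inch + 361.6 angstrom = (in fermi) 4.382e+14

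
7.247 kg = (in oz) 255.6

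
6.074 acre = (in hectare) 2.458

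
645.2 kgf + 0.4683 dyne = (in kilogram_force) 645.2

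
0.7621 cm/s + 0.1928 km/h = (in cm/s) 6.118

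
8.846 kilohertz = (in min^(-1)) 5.308e+05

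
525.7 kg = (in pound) 1159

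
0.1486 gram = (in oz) 0.005242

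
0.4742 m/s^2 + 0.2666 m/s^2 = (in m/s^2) 0.7408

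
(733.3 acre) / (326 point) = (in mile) 1.603e+04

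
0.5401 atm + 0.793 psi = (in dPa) 6.019e+05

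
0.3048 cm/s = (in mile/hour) 0.006818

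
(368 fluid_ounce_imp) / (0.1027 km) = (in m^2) 0.0001018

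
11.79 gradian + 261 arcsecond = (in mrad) 186.5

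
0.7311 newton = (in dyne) 7.311e+04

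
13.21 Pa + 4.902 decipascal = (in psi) 0.001987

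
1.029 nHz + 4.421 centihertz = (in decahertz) 0.004421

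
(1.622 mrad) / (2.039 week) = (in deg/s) 7.536e-08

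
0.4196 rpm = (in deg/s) 2.518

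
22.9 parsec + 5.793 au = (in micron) 7.066e+23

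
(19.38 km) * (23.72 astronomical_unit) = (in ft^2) 7.402e+17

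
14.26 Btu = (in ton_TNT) 3.596e-06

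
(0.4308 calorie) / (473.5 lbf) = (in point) 2.426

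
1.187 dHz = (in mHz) 118.7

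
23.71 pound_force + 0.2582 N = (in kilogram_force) 10.78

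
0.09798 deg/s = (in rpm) 0.01633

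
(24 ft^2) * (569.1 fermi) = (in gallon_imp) 2.791e-10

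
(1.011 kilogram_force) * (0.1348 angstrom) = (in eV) 8.342e+08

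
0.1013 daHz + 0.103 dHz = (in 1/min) 61.4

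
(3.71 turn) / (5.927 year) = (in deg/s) 7.146e-06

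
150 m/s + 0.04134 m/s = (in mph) 335.6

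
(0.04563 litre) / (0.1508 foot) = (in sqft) 0.01069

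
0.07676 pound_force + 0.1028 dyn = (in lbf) 0.07676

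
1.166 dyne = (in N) 1.166e-05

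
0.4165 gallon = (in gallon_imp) 0.3468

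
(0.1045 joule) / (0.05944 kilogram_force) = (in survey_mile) 0.0001114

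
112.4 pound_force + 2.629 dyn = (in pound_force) 112.4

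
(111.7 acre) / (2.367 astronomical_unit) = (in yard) 1.396e-06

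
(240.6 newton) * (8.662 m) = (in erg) 2.084e+10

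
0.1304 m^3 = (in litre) 130.4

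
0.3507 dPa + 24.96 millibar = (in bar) 0.02496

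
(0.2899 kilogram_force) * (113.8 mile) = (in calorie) 1.244e+05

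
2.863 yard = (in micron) 2.618e+06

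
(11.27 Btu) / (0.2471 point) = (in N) 1.364e+08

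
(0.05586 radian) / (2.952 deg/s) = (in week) 1.793e-06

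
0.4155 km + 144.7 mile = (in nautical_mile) 126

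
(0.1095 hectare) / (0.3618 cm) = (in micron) 3.027e+11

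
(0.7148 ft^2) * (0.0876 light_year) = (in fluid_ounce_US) 1.861e+18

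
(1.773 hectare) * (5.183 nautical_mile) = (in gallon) 4.496e+10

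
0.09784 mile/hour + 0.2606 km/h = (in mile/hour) 0.2598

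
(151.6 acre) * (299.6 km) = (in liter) 1.838e+14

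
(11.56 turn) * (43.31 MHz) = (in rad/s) 3.146e+09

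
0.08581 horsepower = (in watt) 63.99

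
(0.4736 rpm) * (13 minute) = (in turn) 6.157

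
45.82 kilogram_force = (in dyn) 4.493e+07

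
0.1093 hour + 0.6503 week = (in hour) 109.4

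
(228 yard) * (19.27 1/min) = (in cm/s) 6696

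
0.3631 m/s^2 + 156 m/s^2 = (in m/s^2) 156.4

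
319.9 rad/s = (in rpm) 3055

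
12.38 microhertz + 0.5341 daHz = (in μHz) 5.341e+06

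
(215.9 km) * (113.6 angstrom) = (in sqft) 0.0264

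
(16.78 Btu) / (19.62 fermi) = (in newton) 9.023e+17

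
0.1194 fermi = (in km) 1.194e-19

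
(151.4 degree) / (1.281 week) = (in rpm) 3.257e-05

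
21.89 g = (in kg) 0.02189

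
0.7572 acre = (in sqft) 3.298e+04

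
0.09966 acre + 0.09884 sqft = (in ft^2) 4341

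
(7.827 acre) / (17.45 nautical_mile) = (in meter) 0.9801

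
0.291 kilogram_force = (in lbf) 0.6415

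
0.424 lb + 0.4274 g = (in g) 192.8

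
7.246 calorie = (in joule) 30.32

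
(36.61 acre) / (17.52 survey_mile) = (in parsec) 1.703e-16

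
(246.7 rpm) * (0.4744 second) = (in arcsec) 2.528e+06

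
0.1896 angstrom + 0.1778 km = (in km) 0.1778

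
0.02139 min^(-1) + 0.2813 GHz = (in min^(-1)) 1.688e+10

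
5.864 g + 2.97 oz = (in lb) 0.1986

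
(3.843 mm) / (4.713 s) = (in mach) 2.395e-06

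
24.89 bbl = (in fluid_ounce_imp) 1.393e+05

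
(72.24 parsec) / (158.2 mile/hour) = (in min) 5.253e+14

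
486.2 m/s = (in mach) 1.428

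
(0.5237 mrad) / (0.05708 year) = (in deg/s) 1.667e-08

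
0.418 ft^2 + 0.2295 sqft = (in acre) 1.486e-05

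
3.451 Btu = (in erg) 3.641e+10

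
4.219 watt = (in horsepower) 0.005658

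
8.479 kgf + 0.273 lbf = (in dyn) 8.436e+06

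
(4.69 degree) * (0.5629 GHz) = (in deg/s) 2.64e+09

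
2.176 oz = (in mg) 6.169e+04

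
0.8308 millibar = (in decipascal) 830.8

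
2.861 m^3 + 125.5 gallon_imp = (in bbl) 21.58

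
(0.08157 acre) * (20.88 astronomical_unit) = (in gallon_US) 2.724e+17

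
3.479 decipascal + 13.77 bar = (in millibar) 1.377e+04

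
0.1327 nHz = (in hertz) 1.327e-10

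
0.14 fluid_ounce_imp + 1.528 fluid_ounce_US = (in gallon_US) 0.01299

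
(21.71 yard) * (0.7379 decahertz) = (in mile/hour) 327.7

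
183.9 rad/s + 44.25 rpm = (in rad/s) 188.5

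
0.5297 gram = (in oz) 0.01868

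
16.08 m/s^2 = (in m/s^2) 16.08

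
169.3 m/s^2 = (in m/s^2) 169.3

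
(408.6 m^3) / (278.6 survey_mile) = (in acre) 2.252e-07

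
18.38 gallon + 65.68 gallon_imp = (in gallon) 97.26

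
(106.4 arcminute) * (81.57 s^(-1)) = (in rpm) 24.11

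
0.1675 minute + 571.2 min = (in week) 0.05668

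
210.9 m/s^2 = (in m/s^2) 210.9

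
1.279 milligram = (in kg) 1.279e-06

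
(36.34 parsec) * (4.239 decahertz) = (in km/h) 1.711e+20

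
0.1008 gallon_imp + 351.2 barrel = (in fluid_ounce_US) 1.888e+06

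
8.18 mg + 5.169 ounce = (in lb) 0.3231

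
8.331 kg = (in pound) 18.37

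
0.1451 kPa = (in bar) 0.001451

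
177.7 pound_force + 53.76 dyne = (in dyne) 7.904e+07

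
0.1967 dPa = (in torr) 0.0001475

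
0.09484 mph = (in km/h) 0.1526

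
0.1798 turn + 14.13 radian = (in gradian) 971.5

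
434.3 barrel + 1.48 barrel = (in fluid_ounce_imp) 2.438e+06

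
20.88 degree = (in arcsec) 7.517e+04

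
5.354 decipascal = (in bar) 5.354e-06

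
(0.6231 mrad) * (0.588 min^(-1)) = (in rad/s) 6.106e-06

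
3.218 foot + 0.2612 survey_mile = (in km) 0.4213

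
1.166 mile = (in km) 1.876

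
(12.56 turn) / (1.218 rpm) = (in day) 0.007161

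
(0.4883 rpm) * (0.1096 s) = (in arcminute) 19.27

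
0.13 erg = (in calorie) 3.107e-09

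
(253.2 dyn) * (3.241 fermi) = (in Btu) 7.778e-21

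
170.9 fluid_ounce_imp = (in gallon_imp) 1.068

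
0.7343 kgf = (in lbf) 1.619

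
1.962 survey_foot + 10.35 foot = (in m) 3.753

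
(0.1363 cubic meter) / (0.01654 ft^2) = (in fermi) 8.87e+16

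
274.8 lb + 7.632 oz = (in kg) 124.9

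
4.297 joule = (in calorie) 1.027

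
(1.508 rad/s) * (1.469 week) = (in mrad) 1.34e+09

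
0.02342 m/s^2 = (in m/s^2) 0.02342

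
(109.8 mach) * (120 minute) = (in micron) 2.692e+14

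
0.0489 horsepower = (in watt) 36.46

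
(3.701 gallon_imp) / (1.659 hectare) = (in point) 0.002875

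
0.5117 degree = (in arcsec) 1842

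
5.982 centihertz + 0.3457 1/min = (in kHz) 6.558e-05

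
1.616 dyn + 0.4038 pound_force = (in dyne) 1.796e+05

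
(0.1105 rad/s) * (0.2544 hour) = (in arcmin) 3.479e+05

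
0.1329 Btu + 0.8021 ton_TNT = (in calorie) 8.021e+08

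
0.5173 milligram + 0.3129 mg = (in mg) 0.8302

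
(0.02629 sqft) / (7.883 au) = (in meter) 2.071e-15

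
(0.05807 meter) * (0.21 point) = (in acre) 1.063e-09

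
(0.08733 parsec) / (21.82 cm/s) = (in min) 2.058e+14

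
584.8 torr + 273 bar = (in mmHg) 2.054e+05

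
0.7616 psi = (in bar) 0.05251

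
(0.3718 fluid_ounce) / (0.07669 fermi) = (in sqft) 1.543e+12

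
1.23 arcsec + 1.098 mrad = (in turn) 0.0001757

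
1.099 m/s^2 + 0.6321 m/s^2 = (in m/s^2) 1.731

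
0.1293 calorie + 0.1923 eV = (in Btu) 0.0005128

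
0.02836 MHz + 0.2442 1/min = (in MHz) 0.02836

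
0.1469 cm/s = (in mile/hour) 0.003286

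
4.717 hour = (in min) 283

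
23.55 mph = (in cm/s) 1053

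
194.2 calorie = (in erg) 8.125e+09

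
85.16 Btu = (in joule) 8.985e+04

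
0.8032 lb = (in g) 364.3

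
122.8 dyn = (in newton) 0.001228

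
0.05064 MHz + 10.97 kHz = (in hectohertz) 616.1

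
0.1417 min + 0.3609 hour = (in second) 1308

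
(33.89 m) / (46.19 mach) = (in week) 3.563e-09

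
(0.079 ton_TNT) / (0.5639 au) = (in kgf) 0.0003995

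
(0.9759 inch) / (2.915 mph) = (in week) 3.145e-08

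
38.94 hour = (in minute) 2336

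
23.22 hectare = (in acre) 57.38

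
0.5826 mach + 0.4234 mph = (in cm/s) 1.986e+04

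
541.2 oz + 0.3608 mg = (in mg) 1.534e+07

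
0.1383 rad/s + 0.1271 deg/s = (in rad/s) 0.1405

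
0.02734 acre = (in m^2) 110.6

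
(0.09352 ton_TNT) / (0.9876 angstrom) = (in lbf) 8.907e+17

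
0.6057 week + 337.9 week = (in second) 2.047e+08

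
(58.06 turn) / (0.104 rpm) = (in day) 0.3877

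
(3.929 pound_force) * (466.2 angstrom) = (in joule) 8.148e-07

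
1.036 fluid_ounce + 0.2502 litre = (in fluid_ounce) 9.496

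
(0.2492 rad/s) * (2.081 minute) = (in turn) 4.952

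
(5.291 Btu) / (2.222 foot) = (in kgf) 840.5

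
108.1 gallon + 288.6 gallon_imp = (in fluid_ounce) 5.82e+04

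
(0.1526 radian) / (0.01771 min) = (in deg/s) 8.228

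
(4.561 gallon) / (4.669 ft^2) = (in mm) 39.8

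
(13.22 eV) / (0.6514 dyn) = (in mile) 2.02e-16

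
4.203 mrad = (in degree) 0.2408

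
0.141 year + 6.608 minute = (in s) 4.447e+06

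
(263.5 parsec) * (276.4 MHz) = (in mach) 6.6e+24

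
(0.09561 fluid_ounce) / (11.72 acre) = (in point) 1.69e-07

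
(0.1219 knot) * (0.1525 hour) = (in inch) 1355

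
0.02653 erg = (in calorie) 6.341e-10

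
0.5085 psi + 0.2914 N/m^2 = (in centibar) 3.506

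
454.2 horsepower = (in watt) 3.387e+05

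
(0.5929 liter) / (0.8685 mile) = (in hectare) 4.242e-11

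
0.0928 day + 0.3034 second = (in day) 0.0928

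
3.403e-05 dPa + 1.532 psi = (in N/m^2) 1.056e+04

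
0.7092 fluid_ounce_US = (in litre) 0.02097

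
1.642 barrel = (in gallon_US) 68.96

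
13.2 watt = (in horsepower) 0.0177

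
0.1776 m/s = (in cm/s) 17.76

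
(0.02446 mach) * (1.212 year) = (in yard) 3.481e+08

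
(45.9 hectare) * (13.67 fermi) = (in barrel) 3.947e-08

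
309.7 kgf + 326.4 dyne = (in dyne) 3.037e+08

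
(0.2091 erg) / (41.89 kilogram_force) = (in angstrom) 0.509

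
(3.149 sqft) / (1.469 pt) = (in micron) 5.645e+08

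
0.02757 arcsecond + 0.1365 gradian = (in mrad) 2.144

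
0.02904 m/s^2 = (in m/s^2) 0.02904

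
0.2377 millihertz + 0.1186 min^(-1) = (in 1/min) 0.1329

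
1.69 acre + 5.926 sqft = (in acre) 1.69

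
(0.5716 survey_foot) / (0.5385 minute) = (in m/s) 0.005392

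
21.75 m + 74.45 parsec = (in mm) 2.297e+21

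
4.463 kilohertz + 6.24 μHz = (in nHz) 4.463e+12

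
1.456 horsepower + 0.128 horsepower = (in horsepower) 1.584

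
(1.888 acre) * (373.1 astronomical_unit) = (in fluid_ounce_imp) 1.501e+22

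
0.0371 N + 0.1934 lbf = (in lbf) 0.2017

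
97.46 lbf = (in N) 433.5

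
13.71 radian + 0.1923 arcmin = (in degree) 785.5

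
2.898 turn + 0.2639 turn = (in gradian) 1265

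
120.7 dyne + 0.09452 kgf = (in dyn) 9.281e+04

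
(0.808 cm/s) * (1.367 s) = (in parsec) 3.58e-19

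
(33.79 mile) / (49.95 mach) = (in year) 1.014e-07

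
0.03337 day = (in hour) 0.8009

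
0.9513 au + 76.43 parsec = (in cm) 2.358e+20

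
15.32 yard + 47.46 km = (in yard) 5.192e+04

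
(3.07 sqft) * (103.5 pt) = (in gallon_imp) 2.291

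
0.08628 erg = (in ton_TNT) 2.062e-18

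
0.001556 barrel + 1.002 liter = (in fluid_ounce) 42.25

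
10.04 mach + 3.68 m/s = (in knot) 6652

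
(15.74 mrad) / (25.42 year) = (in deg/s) 1.125e-09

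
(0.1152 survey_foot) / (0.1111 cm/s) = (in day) 0.0003658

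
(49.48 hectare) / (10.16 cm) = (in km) 4870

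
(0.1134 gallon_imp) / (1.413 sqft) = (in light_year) 4.151e-19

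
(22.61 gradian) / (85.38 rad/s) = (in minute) 6.933e-05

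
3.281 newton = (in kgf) 0.3346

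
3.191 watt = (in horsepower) 0.004279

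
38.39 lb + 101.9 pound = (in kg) 63.63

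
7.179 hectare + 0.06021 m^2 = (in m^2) 7.179e+04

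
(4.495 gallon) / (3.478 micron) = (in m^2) 4892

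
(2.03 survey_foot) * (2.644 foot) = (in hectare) 4.986e-05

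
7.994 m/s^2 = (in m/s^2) 7.994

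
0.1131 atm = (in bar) 0.1146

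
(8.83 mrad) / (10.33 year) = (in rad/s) 2.711e-11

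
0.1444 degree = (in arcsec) 519.8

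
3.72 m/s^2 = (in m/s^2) 3.72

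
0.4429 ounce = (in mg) 1.256e+04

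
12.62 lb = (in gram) 5724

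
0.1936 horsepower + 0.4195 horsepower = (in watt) 457.2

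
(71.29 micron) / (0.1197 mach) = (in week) 2.892e-12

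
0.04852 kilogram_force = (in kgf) 0.04852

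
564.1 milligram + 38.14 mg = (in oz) 0.02124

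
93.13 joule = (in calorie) 22.26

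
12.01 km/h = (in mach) 0.009798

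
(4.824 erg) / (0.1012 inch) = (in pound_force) 4.219e-05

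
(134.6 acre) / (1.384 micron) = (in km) 3.936e+08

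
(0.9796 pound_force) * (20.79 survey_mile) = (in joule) 1.458e+05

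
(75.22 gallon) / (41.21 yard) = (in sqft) 0.08134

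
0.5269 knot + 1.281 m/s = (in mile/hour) 3.472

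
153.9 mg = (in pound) 0.0003393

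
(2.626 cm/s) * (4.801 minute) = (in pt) 2.144e+04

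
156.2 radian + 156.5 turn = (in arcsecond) 2.35e+08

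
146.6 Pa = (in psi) 0.02126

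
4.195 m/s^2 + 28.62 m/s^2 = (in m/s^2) 32.81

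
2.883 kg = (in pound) 6.356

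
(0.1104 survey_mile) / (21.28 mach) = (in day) 2.838e-07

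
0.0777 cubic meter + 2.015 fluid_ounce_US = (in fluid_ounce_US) 2629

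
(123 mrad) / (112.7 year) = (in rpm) 3.305e-10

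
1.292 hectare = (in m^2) 1.292e+04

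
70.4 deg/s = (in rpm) 11.73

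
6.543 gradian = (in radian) 0.1028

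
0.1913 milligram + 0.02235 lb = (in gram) 10.14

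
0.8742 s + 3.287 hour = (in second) 1.183e+04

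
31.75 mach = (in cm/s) 1.081e+06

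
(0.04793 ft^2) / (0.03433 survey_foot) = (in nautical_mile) 0.0002298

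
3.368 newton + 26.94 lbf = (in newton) 123.2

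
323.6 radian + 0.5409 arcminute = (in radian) 323.6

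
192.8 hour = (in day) 8.033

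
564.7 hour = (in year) 0.06446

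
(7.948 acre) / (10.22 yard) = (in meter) 3442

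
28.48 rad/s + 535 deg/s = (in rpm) 361.1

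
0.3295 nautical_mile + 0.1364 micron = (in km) 0.6102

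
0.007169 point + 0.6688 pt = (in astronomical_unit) 1.594e-15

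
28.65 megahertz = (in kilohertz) 2.865e+04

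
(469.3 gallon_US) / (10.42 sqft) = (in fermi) 1.835e+15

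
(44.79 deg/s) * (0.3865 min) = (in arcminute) 6.232e+04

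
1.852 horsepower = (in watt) 1381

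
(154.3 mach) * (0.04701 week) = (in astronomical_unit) 0.009985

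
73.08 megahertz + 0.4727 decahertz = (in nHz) 7.308e+16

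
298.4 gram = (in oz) 10.53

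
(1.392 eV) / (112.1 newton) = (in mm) 1.99e-18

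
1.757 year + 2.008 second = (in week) 91.62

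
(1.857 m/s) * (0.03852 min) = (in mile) 0.002667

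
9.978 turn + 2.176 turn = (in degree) 4375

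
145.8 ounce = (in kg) 4.133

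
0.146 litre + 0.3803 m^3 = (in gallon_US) 100.5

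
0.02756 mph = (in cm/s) 1.232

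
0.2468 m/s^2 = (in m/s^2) 0.2468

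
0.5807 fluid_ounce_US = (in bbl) 0.000108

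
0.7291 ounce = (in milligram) 2.067e+04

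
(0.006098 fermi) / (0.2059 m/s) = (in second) 2.962e-17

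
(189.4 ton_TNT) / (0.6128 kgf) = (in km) 1.319e+08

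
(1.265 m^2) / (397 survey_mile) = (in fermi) 1.98e+09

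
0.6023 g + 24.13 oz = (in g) 684.7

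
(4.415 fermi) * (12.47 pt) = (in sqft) 2.091e-16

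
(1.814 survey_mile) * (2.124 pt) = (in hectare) 0.0002187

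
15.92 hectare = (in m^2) 1.592e+05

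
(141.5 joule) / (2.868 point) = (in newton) 1.399e+05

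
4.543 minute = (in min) 4.543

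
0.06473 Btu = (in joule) 68.29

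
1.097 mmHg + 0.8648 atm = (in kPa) 87.77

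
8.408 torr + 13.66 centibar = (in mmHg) 110.9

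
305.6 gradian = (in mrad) 4800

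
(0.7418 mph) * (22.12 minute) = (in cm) 4.401e+04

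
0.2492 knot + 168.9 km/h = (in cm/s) 4704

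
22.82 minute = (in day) 0.01585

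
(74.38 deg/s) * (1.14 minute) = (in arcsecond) 1.832e+07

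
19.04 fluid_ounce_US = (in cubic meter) 0.0005631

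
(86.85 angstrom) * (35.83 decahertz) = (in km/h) 1.12e-05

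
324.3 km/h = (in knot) 175.1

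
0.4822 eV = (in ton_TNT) 1.846e-29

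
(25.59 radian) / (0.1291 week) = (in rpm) 0.00313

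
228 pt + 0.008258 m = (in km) 8.869e-05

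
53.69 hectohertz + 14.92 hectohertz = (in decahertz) 686.1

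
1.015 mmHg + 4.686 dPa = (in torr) 1.019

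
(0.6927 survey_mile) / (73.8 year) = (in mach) 1.407e-09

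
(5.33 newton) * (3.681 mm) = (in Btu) 1.86e-05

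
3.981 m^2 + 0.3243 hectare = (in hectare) 0.3247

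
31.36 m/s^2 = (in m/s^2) 31.36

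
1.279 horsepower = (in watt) 953.8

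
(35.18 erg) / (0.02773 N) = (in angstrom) 1.269e+06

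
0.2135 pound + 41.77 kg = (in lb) 92.3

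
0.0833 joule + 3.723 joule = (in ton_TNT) 9.097e-10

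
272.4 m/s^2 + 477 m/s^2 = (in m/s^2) 749.4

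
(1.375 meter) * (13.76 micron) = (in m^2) 1.892e-05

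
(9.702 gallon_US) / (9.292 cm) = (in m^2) 0.3952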